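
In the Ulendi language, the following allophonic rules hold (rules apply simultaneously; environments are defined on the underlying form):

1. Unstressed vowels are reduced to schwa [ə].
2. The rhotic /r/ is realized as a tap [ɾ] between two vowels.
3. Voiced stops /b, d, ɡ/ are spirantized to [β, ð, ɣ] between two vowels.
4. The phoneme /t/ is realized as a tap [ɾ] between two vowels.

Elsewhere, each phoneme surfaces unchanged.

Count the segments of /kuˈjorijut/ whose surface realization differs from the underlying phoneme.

4

Segments that undergo a rule: /u/ → [ə] (rule 1); /r/ → [ɾ] (rule 2); /i/ → [ə] (rule 1); /u/ → [ə] (rule 1).
All other segments surface unchanged.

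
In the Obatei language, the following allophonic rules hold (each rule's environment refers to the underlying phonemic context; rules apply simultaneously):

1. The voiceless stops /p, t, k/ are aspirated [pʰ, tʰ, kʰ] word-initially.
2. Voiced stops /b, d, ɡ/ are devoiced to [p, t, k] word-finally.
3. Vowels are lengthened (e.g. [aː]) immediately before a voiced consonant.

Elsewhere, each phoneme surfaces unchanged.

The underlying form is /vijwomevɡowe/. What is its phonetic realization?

/v/ (word-initial) is unaffected → [v].
/i/ (between /v/ and /j/): before a voiced consonant, so rule 3 applies → [iː].
/j/ — not in any rule's target class → [j].
/w/ — not in any rule's target class → [w].
/o/ (between /w/ and /m/): before a voiced consonant, so rule 3 applies → [oː].
/m/ (between /o/ and /e/): no rule targets it → [m].
Rule 3 applies to /e/ (between /m/ and /v/: before a voiced consonant) → [eː].
/v/ stays [v].
/ɡ/ — between /v/ and /o/; rule 2 does not apply here → [ɡ].
/o/ (between /ɡ/ and /w/): before a voiced consonant, so rule 3 applies → [oː].
/w/ stays [w].
/e/ (word-final): rule 3 targets it, but not before a voiced consonant → unchanged [e].

[viːjwoːmeːvɡoːwe]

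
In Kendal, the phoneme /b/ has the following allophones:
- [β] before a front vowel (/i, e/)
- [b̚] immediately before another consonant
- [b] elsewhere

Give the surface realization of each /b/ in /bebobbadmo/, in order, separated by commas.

[β], [b], [b̚], [b]

Occurrence 1 (position 1): before a front vowel (/i, e/) → [β].
Occurrence 2 (position 3): no conditioning environment matches → elsewhere allophone [b].
Occurrence 3 (position 5): immediately before another consonant → [b̚].
Occurrence 4 (position 6): no conditioning environment matches → elsewhere allophone [b].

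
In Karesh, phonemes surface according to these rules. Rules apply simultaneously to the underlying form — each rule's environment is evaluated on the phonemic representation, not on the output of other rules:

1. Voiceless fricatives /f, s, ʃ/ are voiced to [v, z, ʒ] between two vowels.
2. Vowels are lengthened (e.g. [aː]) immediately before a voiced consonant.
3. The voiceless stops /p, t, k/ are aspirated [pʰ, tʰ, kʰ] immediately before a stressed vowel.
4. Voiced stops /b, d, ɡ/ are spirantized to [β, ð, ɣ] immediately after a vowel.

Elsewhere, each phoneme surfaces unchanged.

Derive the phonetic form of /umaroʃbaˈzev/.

[uːmaːroʃbaːˈzeːv]

/u/ (word-initial): before a voiced consonant, so rule 2 applies → [uː].
/m/ — not in any rule's target class → [m].
Rule 2 applies to /a/ (between /m/ and /r/: before a voiced consonant) → [aː].
/r/ (between /a/ and /o/) is unaffected → [r].
/o/ — between /r/ and /ʃ/; rule 2 does not apply here → [o].
/ʃ/ (between /o/ and /b/): rule 1 targets it, but not between two vowels → unchanged [ʃ].
/b/ (between /ʃ/ and /a/) fails the environment for rule 4, so it stays [b].
/a/ (between /b/ and /z/): before a voiced consonant, so rule 2 applies → [aː].
/z/ stays [z].
/e/ meets the environment for rule 2 (before a voiced consonant) → [eː].
/v/ (word-final) is unaffected → [v].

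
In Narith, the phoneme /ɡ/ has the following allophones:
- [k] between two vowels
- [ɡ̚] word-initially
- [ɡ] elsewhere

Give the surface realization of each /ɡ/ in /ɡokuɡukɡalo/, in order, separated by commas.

[ɡ̚], [k], [ɡ]

Occurrence 1 (position 1): word-initially → [ɡ̚].
Occurrence 2 (position 5): between two vowels → [k].
Occurrence 3 (position 8): no conditioning environment matches → elsewhere allophone [ɡ].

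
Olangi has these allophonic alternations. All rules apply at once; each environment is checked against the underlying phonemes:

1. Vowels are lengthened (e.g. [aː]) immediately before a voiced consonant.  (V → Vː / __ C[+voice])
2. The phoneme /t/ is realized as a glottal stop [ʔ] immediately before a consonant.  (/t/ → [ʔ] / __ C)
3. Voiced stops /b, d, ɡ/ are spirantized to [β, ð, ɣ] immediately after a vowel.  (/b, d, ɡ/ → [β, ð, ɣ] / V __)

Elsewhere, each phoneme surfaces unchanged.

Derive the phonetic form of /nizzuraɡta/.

/n/ stays [n].
/i/ (between /n/ and /z/) occurs before a voiced consonant → [iː] by rule 1.
/z/ (between /i/ and /z/) is unaffected → [z].
/z/ (between /z/ and /u/) is unaffected → [z].
/u/ (between /z/ and /r/) occurs before a voiced consonant → [uː] by rule 1.
/r/ (between /u/ and /a/): no rule targets it → [r].
/a/ (between /r/ and /ɡ/): before a voiced consonant, so rule 1 applies → [aː].
/ɡ/ — between /a/ and /t/, immediately after a vowel — surfaces as [ɣ] (rule 3).
/t/ (between /ɡ/ and /a/) fails the environment for rule 2, so it stays [t].
/a/ (word-final) fails the environment for rule 1, so it stays [a].

[niːzzuːraːɣta]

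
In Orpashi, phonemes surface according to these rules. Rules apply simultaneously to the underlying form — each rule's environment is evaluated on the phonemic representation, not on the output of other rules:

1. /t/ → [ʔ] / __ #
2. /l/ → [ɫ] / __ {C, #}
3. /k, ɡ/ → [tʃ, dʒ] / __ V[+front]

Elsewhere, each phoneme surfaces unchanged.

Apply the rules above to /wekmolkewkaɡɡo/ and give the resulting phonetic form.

/w/ (word-initial) is unaffected → [w].
/e/ — not in any rule's target class → [e].
/k/ (between /e/ and /m/): rule 3 targets it, but not before a front vowel → unchanged [k].
/m/ (between /k/ and /o/) is unaffected → [m].
/o/ (between /m/ and /l/) is unaffected → [o].
/l/ meets the environment for rule 2 (word-finally or immediately before a consonant) → [ɫ].
Rule 3 applies to /k/ (between /l/ and /e/: before a front vowel) → [tʃ].
/e/ (between /k/ and /w/) is unaffected → [e].
/w/ stays [w].
/k/ (between /w/ and /a/) fails the environment for rule 3, so it stays [k].
/a/ stays [a].
/ɡ/ (between /a/ and /ɡ/) is in the target of rule 3 but the environment (before a front vowel) is not met → [ɡ].
/ɡ/ (between /ɡ/ and /o/): rule 3 targets it, but not before a front vowel → unchanged [ɡ].
/o/ (word-final) is unaffected → [o].

[wekmoɫtʃewkaɡɡo]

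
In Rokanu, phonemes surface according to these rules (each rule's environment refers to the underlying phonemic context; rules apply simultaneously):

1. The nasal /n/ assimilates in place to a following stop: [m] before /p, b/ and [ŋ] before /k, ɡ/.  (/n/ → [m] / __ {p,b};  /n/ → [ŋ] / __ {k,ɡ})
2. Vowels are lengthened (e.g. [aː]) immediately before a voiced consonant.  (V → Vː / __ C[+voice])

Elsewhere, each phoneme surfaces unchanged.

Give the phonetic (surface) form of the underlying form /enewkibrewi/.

[eːneːwkiːbreːwi]

/e/ (word-initial): before a voiced consonant, so rule 2 applies → [eː].
/n/ (between /e/ and /e/) is in the target of rule 1 but the environment (before a labial or velar stop) is not met → [n].
/e/ — between /n/ and /w/, before a voiced consonant — surfaces as [eː] (rule 2).
/w/ (between /e/ and /k/) is unaffected → [w].
/k/ (between /w/ and /i/): no rule targets it → [k].
/i/ (between /k/ and /b/): before a voiced consonant, so rule 2 applies → [iː].
/b/ (between /i/ and /r/) is unaffected → [b].
/r/ (between /b/ and /e/) is unaffected → [r].
/e/ — between /r/ and /w/, before a voiced consonant — surfaces as [eː] (rule 2).
/w/ (between /e/ and /i/): no rule targets it → [w].
/i/ — word-final; rule 2 does not apply here → [i].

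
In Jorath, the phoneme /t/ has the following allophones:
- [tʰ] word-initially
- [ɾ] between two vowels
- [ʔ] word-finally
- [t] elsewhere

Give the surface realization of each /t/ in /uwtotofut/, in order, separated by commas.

[t], [ɾ], [ʔ]

Occurrence 1 (position 3): no conditioning environment matches → elsewhere allophone [t].
Occurrence 2 (position 5): between two vowels → [ɾ].
Occurrence 3 (position 9): word-finally → [ʔ].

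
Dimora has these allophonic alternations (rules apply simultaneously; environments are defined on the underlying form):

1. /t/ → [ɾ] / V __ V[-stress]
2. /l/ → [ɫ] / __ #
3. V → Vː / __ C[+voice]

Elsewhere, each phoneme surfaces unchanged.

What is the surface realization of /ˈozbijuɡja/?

/o/ (word-initial) occurs before a voiced consonant → [oː] by rule 3.
/z/ (between /o/ and /b/): no rule targets it → [z].
/b/ (between /z/ and /i/) is unaffected → [b].
/i/ (between /b/ and /j/) occurs before a voiced consonant → [iː] by rule 3.
/j/ — not in any rule's target class → [j].
/u/ (between /j/ and /ɡ/) occurs before a voiced consonant → [uː] by rule 3.
/ɡ/ — not in any rule's target class → [ɡ].
/j/ — not in any rule's target class → [j].
/a/ — word-final; rule 3 does not apply here → [a].

[ˈoːzbiːjuːɡja]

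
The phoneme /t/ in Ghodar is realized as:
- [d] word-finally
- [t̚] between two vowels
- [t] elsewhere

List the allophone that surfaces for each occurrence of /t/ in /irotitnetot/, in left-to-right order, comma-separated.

Occurrence 1 (position 4): between two vowels → [t̚].
Occurrence 2 (position 6): no conditioning environment matches → elsewhere allophone [t].
Occurrence 3 (position 9): between two vowels → [t̚].
Occurrence 4 (position 11): word-finally → [d].

[t̚], [t], [t̚], [d]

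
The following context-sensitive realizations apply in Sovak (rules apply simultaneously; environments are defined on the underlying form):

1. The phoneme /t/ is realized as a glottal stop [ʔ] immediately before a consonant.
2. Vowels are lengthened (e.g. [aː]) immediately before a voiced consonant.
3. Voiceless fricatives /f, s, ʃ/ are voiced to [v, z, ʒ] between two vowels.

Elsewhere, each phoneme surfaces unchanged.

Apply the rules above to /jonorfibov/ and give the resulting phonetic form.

/o/ — between /j/ and /n/, before a voiced consonant — surfaces as [oː] (rule 2).
Rule 2 applies to /o/ (between /n/ and /r/: before a voiced consonant) → [oː].
/f/ (between /r/ and /i/): rule 3 targets it, but not between two vowels → unchanged [f].
/i/ (between /f/ and /b/): before a voiced consonant, so rule 2 applies → [iː].
/o/ (between /b/ and /v/) occurs before a voiced consonant → [oː] by rule 2.

[joːnoːrfiːboːv]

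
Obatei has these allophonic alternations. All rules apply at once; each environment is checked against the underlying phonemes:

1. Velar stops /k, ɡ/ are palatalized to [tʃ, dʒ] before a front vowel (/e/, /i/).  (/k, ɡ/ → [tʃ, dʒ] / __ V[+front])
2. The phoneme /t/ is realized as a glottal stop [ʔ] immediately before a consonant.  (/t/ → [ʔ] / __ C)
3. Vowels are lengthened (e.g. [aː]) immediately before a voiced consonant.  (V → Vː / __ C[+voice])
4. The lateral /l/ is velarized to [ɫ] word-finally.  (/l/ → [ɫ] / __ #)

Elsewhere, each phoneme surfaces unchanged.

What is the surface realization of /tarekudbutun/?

/t/ (word-initial) fails the environment for rule 2, so it stays [t].
Rule 3 applies to /a/ (between /t/ and /r/: before a voiced consonant) → [aː].
/r/ (between /a/ and /e/) is unaffected → [r].
/e/ — between /r/ and /k/; rule 3 does not apply here → [e].
/k/ (between /e/ and /u/) is in the target of rule 1 but the environment (before a front vowel) is not met → [k].
Rule 3 applies to /u/ (between /k/ and /d/: before a voiced consonant) → [uː].
/d/ stays [d].
/b/ — not in any rule's target class → [b].
/u/ (between /b/ and /t/) is in the target of rule 3 but the environment (before a voiced consonant) is not met → [u].
/t/ (between /u/ and /u/) fails the environment for rule 2, so it stays [t].
/u/ (between /t/ and /n/) occurs before a voiced consonant → [uː] by rule 3.
/n/ stays [n].

[taːrekuːdbutuːn]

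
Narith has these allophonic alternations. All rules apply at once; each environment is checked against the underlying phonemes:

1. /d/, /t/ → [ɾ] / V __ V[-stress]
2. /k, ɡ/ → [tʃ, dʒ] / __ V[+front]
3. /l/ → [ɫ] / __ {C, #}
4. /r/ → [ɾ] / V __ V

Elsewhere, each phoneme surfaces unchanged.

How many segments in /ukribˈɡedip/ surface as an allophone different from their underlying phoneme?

Segments that undergo a rule: /ɡ/ → [dʒ] (rule 2); /d/ → [ɾ] (rule 1).
All other segments surface unchanged.

2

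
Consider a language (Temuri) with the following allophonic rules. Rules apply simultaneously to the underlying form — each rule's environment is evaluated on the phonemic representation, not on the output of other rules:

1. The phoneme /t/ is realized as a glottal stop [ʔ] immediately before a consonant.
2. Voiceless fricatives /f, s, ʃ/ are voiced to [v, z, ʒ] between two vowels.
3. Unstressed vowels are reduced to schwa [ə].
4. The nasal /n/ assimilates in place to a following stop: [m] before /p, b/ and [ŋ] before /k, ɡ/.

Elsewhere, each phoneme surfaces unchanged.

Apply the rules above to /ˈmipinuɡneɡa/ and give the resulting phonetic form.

[ˈmipənəɡnəɡə]

/m/ (word-initial): no rule targets it → [m].
/i/ (between /m/ and /p/) fails the environment for rule 3, so it stays [i].
/p/ stays [p].
Rule 3 applies to /i/ (between /p/ and /n/: in an unstressed syllable) → [ə].
/n/ (between /i/ and /u/) fails the environment for rule 4, so it stays [n].
/u/ — between /n/ and /ɡ/, in an unstressed syllable — surfaces as [ə] (rule 3).
/ɡ/ (between /u/ and /n/): no rule targets it → [ɡ].
/n/ (between /ɡ/ and /e/) is in the target of rule 4 but the environment (before a labial or velar stop) is not met → [n].
/e/ — between /n/ and /ɡ/, in an unstressed syllable — surfaces as [ə] (rule 3).
/ɡ/ — not in any rule's target class → [ɡ].
/a/ (word-final) occurs in an unstressed syllable → [ə] by rule 3.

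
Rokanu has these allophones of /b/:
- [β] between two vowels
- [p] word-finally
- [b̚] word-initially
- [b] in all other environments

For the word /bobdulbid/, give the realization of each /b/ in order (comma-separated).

[b̚], [b], [b]

Occurrence 1 (position 1): word-initially → [b̚].
Occurrence 2 (position 3): no conditioning environment matches → elsewhere allophone [b].
Occurrence 3 (position 7): no conditioning environment matches → elsewhere allophone [b].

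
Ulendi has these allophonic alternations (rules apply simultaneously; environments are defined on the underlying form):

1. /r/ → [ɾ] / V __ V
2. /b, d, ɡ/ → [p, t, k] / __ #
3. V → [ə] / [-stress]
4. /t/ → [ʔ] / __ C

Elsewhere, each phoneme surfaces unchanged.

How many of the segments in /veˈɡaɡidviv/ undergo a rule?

Segments that undergo a rule: /e/ → [ə] (rule 3); /i/ → [ə] (rule 3); /i/ → [ə] (rule 3).
All other segments surface unchanged.

3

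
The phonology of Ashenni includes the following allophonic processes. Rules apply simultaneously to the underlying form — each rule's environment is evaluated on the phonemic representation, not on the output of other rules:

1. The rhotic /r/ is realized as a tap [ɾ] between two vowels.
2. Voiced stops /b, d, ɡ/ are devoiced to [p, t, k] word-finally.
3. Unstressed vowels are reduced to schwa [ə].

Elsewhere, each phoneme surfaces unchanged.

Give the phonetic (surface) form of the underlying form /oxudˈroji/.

Rule 3 applies to /o/ (word-initial: in an unstressed syllable) → [ə].
Rule 3 applies to /u/ (between /x/ and /d/: in an unstressed syllable) → [ə].
/d/ (between /u/ and /r/): rule 2 targets it, but not word-finally → unchanged [d].
/r/ (between /d/ and /o/) is in the target of rule 1 but the environment (between two vowels) is not met → [r].
/o/ (between /r/ and /j/) fails the environment for rule 3, so it stays [o].
/i/ (word-final): in an unstressed syllable, so rule 3 applies → [ə].

[əxədˈrojə]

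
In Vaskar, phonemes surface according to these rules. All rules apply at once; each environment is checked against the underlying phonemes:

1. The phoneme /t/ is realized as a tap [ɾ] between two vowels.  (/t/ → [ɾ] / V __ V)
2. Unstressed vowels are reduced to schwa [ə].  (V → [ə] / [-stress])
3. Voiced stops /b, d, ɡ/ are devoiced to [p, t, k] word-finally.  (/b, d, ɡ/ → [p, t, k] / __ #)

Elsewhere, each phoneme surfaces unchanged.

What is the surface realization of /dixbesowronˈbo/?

/d/ — word-initial; rule 3 does not apply here → [d].
/i/ (between /d/ and /x/) occurs in an unstressed syllable → [ə] by rule 2.
/b/ (between /x/ and /e/) is in the target of rule 3 but the environment (word-finally) is not met → [b].
Rule 2 applies to /e/ (between /b/ and /s/: in an unstressed syllable) → [ə].
Rule 2 applies to /o/ (between /s/ and /w/: in an unstressed syllable) → [ə].
/o/ — between /r/ and /n/, in an unstressed syllable — surfaces as [ə] (rule 2).
/b/ — between /n/ and /o/; rule 3 does not apply here → [b].
/o/ — word-final; rule 2 does not apply here → [o].

[dəxbəsəwrənˈbo]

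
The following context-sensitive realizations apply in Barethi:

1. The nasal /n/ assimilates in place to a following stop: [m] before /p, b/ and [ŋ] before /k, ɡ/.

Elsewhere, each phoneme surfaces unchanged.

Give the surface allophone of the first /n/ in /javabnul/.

[n]

/n/ (between /b/ and /u/) is in the target of rule 1 but the environment (before a labial or velar stop) is not met → [n].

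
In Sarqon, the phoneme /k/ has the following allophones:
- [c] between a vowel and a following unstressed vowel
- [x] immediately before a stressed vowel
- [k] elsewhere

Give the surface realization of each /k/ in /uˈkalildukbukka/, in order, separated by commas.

Occurrence 1 (position 2): immediately before a stressed vowel → [x].
Occurrence 2 (position 9): no conditioning environment matches → elsewhere allophone [k].
Occurrence 3 (position 12): no conditioning environment matches → elsewhere allophone [k].
Occurrence 4 (position 13): no conditioning environment matches → elsewhere allophone [k].

[x], [k], [k], [k]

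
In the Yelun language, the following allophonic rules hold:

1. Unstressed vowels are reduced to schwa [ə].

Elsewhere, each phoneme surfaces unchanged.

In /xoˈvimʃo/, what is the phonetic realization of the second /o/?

[ə]

/o/ — word-final, in an unstressed syllable — surfaces as [ə] (rule 1).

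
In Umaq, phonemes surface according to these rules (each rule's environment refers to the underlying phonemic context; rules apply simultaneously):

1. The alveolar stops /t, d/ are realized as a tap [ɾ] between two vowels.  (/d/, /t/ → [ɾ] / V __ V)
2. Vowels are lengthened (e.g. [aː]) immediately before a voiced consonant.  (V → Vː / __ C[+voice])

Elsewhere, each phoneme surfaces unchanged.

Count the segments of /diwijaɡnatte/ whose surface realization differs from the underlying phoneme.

Segments that undergo a rule: /i/ → [iː] (rule 2); /i/ → [iː] (rule 2); /a/ → [aː] (rule 2).
All other segments surface unchanged.

3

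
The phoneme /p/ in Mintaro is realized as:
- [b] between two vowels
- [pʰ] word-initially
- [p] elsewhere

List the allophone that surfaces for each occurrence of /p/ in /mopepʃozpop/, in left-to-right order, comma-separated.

[b], [p], [p], [p]

Occurrence 1 (position 3): between two vowels → [b].
Occurrence 2 (position 5): no conditioning environment matches → elsewhere allophone [p].
Occurrence 3 (position 9): no conditioning environment matches → elsewhere allophone [p].
Occurrence 4 (position 11): no conditioning environment matches → elsewhere allophone [p].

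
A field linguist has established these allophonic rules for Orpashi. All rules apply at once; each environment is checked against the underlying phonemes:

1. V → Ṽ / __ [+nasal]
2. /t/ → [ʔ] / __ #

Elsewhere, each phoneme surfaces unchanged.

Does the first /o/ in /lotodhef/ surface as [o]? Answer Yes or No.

/o/ (between /l/ and /t/) is in the target of rule 1 but the environment (before a nasal consonant) is not met → [o].
The actual realization is [o], which matches [o].

Yes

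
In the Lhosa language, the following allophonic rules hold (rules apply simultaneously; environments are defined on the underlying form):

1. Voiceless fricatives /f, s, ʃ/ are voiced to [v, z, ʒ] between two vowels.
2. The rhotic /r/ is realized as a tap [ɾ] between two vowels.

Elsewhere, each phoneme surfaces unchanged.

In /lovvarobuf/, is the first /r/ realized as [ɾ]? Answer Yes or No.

Yes

Rule 2 applies to /r/ (between /a/ and /o/: between two vowels) → [ɾ].
The actual realization is [ɾ], which matches [ɾ].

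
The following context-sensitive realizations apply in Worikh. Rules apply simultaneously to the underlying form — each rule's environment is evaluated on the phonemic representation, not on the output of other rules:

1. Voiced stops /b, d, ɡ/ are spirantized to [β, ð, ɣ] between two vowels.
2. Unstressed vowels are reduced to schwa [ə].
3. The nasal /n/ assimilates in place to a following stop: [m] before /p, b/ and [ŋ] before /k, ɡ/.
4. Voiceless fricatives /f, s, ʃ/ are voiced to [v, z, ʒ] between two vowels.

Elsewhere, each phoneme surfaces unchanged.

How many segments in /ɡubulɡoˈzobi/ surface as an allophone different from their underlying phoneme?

6

Segments that undergo a rule: /u/ → [ə] (rule 2); /b/ → [β] (rule 1); /u/ → [ə] (rule 2); /o/ → [ə] (rule 2); /b/ → [β] (rule 1); /i/ → [ə] (rule 2).
All other segments surface unchanged.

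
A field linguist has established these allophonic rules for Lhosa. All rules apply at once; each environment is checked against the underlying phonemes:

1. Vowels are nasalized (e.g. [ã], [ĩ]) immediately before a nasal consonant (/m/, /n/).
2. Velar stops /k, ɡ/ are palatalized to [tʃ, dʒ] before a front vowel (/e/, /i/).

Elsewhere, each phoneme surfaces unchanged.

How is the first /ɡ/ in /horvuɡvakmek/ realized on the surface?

[ɡ]

/ɡ/ — between /u/ and /v/; rule 2 does not apply here → [ɡ].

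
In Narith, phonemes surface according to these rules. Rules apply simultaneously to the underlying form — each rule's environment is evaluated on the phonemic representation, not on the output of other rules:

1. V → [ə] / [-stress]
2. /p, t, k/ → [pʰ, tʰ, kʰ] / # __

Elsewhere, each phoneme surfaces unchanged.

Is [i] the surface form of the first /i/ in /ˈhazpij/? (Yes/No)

No

/i/ (between /p/ and /j/) occurs in an unstressed syllable → [ə] by rule 1.
The actual realization is [ə], not [i].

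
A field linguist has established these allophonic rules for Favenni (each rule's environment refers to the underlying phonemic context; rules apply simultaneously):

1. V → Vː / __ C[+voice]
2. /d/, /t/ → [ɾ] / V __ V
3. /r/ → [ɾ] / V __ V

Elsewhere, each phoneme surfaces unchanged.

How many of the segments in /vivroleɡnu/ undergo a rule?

3

Segments that undergo a rule: /i/ → [iː] (rule 1); /o/ → [oː] (rule 1); /e/ → [eː] (rule 1).
All other segments surface unchanged.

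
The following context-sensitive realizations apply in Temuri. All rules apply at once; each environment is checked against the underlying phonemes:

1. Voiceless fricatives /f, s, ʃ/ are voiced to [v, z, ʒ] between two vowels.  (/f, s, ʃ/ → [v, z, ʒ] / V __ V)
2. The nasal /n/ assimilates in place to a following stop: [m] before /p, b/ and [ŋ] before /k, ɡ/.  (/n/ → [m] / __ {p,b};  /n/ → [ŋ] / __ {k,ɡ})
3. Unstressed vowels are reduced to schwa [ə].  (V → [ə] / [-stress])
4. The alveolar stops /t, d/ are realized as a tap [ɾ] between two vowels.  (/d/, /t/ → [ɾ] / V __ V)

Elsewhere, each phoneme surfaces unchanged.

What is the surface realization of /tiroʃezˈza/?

[tərəʒəzˈza]

/t/ — word-initial; rule 4 does not apply here → [t].
/i/ (between /t/ and /r/): in an unstressed syllable, so rule 3 applies → [ə].
/o/ — between /r/ and /ʃ/, in an unstressed syllable — surfaces as [ə] (rule 3).
/ʃ/ — between /o/ and /e/, between two vowels — surfaces as [ʒ] (rule 1).
/e/ (between /ʃ/ and /z/): in an unstressed syllable, so rule 3 applies → [ə].
/a/ (word-final) is in the target of rule 3 but the environment (in an unstressed syllable) is not met → [a].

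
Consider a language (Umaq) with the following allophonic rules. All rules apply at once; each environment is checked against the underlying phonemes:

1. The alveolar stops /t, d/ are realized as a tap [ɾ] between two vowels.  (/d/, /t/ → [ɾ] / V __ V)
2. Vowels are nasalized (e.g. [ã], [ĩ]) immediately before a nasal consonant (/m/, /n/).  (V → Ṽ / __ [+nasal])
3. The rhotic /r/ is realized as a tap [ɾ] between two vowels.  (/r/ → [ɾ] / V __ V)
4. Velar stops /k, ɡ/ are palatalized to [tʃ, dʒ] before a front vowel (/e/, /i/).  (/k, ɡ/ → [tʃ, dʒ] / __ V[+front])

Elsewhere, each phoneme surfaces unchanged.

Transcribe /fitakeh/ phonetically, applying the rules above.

[fiɾatʃeh]

/f/ (word-initial) is unaffected → [f].
/i/ (between /f/ and /t/) is in the target of rule 2 but the environment (before a nasal consonant) is not met → [i].
/t/ — between /i/ and /a/, between two vowels — surfaces as [ɾ] (rule 1).
/a/ (between /t/ and /k/) is in the target of rule 2 but the environment (before a nasal consonant) is not met → [a].
/k/ (between /a/ and /e/) occurs before a front vowel → [tʃ] by rule 4.
/e/ — between /k/ and /h/; rule 2 does not apply here → [e].
/h/ stays [h].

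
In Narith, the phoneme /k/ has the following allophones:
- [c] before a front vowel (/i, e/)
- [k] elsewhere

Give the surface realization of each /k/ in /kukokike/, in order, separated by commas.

[k], [k], [c], [c]

Occurrence 1 (position 1): no conditioning environment matches → elsewhere allophone [k].
Occurrence 2 (position 3): no conditioning environment matches → elsewhere allophone [k].
Occurrence 3 (position 5): before a front vowel → [c].
Occurrence 4 (position 7): before a front vowel → [c].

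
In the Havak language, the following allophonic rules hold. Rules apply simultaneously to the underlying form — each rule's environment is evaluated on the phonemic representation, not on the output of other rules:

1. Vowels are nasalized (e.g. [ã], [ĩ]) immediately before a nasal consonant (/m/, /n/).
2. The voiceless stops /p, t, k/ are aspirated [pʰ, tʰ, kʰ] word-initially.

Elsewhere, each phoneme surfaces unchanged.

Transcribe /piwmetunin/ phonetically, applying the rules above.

[pʰiwmetũnĩn]

/p/ (word-initial): word-initially, so rule 2 applies → [pʰ].
/i/ — between /p/ and /w/; rule 1 does not apply here → [i].
/w/ (between /i/ and /m/) is unaffected → [w].
/m/ stays [m].
/e/ (between /m/ and /t/) is in the target of rule 1 but the environment (before a nasal consonant) is not met → [e].
/t/ (between /e/ and /u/) is in the target of rule 2 but the environment (word-initially) is not met → [t].
Rule 1 applies to /u/ (between /t/ and /n/: before a nasal consonant) → [ũ].
/n/ (between /u/ and /i/): no rule targets it → [n].
/i/ (between /n/ and /n/) occurs before a nasal consonant → [ĩ] by rule 1.
/n/ (word-final) is unaffected → [n].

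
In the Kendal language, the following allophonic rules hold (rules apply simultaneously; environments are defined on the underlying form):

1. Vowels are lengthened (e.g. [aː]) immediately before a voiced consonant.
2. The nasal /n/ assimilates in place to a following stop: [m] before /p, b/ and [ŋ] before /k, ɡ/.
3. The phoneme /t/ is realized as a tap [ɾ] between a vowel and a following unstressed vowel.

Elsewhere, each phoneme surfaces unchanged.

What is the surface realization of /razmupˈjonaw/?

[raːzmupˈjoːnaːw]

Rule 1 applies to /a/ (between /r/ and /z/: before a voiced consonant) → [aː].
/u/ (between /m/ and /p/): rule 1 targets it, but not before a voiced consonant → unchanged [u].
/o/ — between /j/ and /n/, before a voiced consonant — surfaces as [oː] (rule 1).
/n/ (between /o/ and /a/) is in the target of rule 2 but the environment (before a labial or velar stop) is not met → [n].
/a/ — between /n/ and /w/, before a voiced consonant — surfaces as [aː] (rule 1).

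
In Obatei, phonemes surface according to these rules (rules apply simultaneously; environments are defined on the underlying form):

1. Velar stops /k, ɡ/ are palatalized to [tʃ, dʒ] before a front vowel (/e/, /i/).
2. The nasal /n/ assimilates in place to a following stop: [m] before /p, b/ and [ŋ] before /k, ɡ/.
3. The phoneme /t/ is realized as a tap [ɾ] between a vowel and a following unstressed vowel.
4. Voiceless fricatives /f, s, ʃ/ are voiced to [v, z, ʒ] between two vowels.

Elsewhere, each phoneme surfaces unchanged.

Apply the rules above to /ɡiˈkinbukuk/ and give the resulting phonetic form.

[dʒiˈtʃimbukuk]

Rule 1 applies to /ɡ/ (word-initial: before a front vowel) → [dʒ].
/i/ (between /ɡ/ and /k/): no rule targets it → [i].
/k/ (between /i/ and /i/) occurs before a front vowel → [tʃ] by rule 1.
/i/ (between /k/ and /n/): no rule targets it → [i].
Rule 2 applies to /n/ (between /i/ and /b/: before a labial or velar stop) → [m].
/b/ (between /n/ and /u/): no rule targets it → [b].
/u/ (between /b/ and /k/) is unaffected → [u].
/k/ — between /u/ and /u/; rule 1 does not apply here → [k].
/u/ — not in any rule's target class → [u].
/k/ — word-final; rule 1 does not apply here → [k].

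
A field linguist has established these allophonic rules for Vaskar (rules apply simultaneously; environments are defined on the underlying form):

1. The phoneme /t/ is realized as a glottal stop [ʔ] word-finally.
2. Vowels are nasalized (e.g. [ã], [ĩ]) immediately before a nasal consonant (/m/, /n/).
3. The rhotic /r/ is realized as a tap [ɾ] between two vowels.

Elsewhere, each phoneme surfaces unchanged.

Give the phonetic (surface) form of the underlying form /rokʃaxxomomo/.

/r/ (word-initial): rule 3 targets it, but not between two vowels → unchanged [r].
/o/ (between /r/ and /k/) fails the environment for rule 2, so it stays [o].
/k/ — not in any rule's target class → [k].
/ʃ/ — not in any rule's target class → [ʃ].
/a/ (between /ʃ/ and /x/): rule 2 targets it, but not before a nasal consonant → unchanged [a].
/x/ — not in any rule's target class → [x].
/x/ (between /x/ and /o/): no rule targets it → [x].
/o/ — between /x/ and /m/, before a nasal consonant — surfaces as [õ] (rule 2).
/m/ — not in any rule's target class → [m].
/o/ — between /m/ and /m/, before a nasal consonant — surfaces as [õ] (rule 2).
/m/ stays [m].
/o/ (word-final): rule 2 targets it, but not before a nasal consonant → unchanged [o].

[rokʃaxxõmõmo]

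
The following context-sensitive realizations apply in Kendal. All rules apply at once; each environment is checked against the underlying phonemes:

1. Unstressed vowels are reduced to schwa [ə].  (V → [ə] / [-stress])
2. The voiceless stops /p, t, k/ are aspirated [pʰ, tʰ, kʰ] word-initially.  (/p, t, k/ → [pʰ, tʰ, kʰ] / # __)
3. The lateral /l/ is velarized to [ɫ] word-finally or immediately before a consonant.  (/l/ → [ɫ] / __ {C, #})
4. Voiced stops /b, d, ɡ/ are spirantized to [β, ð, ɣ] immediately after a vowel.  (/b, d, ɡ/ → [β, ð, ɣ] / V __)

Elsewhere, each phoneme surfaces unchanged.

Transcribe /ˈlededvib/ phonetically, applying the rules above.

[ˈleðəðvəβ]

/l/ (word-initial): rule 3 targets it, but not word-finally or immediately before a consonant → unchanged [l].
/e/ (between /l/ and /d/): rule 1 targets it, but not in an unstressed syllable → unchanged [e].
/d/ meets the environment for rule 4 (immediately after a vowel) → [ð].
Rule 1 applies to /e/ (between /d/ and /d/: in an unstressed syllable) → [ə].
/d/ (between /e/ and /v/): immediately after a vowel, so rule 4 applies → [ð].
/i/ — between /v/ and /b/, in an unstressed syllable — surfaces as [ə] (rule 1).
/b/ meets the environment for rule 4 (immediately after a vowel) → [β].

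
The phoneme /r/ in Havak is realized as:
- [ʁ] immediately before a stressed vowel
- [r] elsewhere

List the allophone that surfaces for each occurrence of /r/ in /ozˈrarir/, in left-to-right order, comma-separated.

Occurrence 1 (position 3): immediately before a stressed vowel → [ʁ].
Occurrence 2 (position 5): no conditioning environment matches → elsewhere allophone [r].
Occurrence 3 (position 7): no conditioning environment matches → elsewhere allophone [r].

[ʁ], [r], [r]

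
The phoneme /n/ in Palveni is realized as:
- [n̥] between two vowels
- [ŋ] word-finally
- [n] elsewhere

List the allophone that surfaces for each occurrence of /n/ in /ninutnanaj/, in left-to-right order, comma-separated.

[n], [n̥], [n], [n̥]

Occurrence 1 (position 1): no conditioning environment matches → elsewhere allophone [n].
Occurrence 2 (position 3): between two vowels → [n̥].
Occurrence 3 (position 6): no conditioning environment matches → elsewhere allophone [n].
Occurrence 4 (position 8): between two vowels → [n̥].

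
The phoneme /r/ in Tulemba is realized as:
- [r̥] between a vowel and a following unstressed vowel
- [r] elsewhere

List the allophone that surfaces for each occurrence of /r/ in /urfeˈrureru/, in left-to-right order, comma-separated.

[r], [r], [r̥], [r̥]

Occurrence 1 (position 2): no conditioning environment matches → elsewhere allophone [r].
Occurrence 2 (position 5): no conditioning environment matches → elsewhere allophone [r].
Occurrence 3 (position 7): between a vowel and a following unstressed vowel → [r̥].
Occurrence 4 (position 9): between a vowel and a following unstressed vowel → [r̥].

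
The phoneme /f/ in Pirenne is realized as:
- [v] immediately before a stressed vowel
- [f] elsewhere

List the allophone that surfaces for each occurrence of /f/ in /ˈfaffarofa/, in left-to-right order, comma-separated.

[v], [f], [f], [f]

Occurrence 1 (position 1): immediately before a stressed vowel → [v].
Occurrence 2 (position 3): no conditioning environment matches → elsewhere allophone [f].
Occurrence 3 (position 4): no conditioning environment matches → elsewhere allophone [f].
Occurrence 4 (position 8): no conditioning environment matches → elsewhere allophone [f].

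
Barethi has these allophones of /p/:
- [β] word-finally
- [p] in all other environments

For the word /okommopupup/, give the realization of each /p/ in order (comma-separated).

[p], [p], [β]

Occurrence 1 (position 7): no conditioning environment matches → elsewhere allophone [p].
Occurrence 2 (position 9): no conditioning environment matches → elsewhere allophone [p].
Occurrence 3 (position 11): word-finally → [β].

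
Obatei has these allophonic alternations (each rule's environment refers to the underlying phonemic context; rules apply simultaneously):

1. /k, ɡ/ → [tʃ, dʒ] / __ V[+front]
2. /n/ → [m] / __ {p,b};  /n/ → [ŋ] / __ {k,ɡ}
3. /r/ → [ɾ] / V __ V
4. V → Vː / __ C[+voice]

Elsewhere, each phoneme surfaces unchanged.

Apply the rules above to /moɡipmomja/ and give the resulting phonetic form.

/o/ — between /m/ and /ɡ/, before a voiced consonant — surfaces as [oː] (rule 4).
Rule 1 applies to /ɡ/ (between /o/ and /i/: before a front vowel) → [dʒ].
/i/ (between /ɡ/ and /p/) fails the environment for rule 4, so it stays [i].
/o/ (between /m/ and /m/) occurs before a voiced consonant → [oː] by rule 4.
/a/ (word-final) is in the target of rule 4 but the environment (before a voiced consonant) is not met → [a].

[moːdʒipmoːmja]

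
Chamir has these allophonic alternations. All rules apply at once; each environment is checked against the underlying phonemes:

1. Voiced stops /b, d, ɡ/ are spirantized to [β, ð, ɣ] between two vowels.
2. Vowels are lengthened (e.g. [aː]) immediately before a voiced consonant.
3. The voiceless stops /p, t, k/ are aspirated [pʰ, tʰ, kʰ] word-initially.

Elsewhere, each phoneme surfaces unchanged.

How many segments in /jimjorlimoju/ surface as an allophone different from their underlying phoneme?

4

Segments that undergo a rule: /i/ → [iː] (rule 2); /o/ → [oː] (rule 2); /i/ → [iː] (rule 2); /o/ → [oː] (rule 2).
All other segments surface unchanged.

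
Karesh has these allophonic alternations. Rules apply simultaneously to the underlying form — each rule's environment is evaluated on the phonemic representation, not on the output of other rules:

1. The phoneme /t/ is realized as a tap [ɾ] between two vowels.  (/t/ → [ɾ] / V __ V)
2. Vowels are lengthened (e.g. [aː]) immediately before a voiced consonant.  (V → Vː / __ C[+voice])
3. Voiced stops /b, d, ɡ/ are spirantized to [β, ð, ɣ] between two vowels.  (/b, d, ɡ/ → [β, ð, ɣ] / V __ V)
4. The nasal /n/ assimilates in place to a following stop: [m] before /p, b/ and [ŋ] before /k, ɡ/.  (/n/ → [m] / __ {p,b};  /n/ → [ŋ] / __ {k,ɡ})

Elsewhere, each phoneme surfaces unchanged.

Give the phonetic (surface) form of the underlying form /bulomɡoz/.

/b/ (word-initial) fails the environment for rule 3, so it stays [b].
/u/ (between /b/ and /l/) occurs before a voiced consonant → [uː] by rule 2.
/l/ stays [l].
Rule 2 applies to /o/ (between /l/ and /m/: before a voiced consonant) → [oː].
/m/ stays [m].
/ɡ/ (between /m/ and /o/) is in the target of rule 3 but the environment (between two vowels) is not met → [ɡ].
/o/ — between /ɡ/ and /z/, before a voiced consonant — surfaces as [oː] (rule 2).
/z/ — not in any rule's target class → [z].

[buːloːmɡoːz]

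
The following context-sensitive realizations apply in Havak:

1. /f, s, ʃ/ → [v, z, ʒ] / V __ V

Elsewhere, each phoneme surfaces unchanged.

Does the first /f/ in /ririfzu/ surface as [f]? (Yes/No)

Yes

/f/ — between /i/ and /z/; rule 1 does not apply here → [f].
The actual realization is [f], which matches [f].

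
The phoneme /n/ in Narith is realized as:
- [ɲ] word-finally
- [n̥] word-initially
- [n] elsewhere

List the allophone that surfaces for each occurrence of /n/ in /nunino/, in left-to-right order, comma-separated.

[n̥], [n], [n]

Occurrence 1 (position 1): word-initially → [n̥].
Occurrence 2 (position 3): no conditioning environment matches → elsewhere allophone [n].
Occurrence 3 (position 5): no conditioning environment matches → elsewhere allophone [n].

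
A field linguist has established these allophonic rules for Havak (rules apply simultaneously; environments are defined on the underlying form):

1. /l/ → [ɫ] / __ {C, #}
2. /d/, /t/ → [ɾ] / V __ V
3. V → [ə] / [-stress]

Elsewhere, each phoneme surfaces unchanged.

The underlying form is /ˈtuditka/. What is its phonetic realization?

/t/ — word-initial; rule 2 does not apply here → [t].
/u/ (between /t/ and /d/): rule 3 targets it, but not in an unstressed syllable → unchanged [u].
/d/ (between /u/ and /i/): between two vowels, so rule 2 applies → [ɾ].
/i/ meets the environment for rule 3 (in an unstressed syllable) → [ə].
/t/ (between /i/ and /k/) fails the environment for rule 2, so it stays [t].
Rule 3 applies to /a/ (word-final: in an unstressed syllable) → [ə].

[ˈtuɾətkə]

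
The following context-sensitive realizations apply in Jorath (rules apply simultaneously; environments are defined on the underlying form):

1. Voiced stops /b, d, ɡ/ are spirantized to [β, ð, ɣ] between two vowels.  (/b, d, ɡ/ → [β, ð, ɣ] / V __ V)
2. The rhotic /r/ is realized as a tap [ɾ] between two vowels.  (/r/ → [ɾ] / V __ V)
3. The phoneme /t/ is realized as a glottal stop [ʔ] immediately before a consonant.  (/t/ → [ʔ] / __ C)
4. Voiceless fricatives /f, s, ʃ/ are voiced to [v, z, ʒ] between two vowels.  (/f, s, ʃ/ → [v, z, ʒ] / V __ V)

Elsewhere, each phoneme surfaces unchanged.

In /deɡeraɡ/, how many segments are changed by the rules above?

Segments that undergo a rule: /ɡ/ → [ɣ] (rule 1); /r/ → [ɾ] (rule 2).
All other segments surface unchanged.

2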